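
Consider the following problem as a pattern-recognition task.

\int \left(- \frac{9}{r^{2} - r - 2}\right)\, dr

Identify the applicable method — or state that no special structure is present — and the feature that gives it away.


Verdict: partial fractions — each factor of r^{2} - r - 2 owns one elementary piece of the integrand — separate them and integrate piecewise.


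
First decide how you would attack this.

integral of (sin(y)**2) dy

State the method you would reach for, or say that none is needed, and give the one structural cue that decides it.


Verdict: a trigonometric identity — sin(y)**2 is the textbook power-reduction case — identities first, antiderivatives second.


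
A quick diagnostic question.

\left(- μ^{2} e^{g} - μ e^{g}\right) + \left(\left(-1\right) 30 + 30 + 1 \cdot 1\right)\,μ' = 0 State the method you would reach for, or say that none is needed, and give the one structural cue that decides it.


Verdict: separation of variables — one side of the product carries the independent variable, the other the unknown — the textbook separation shape. A Bernoulli rewrite would carry it as the equation stands — separating the variables needs no rearrangement either.


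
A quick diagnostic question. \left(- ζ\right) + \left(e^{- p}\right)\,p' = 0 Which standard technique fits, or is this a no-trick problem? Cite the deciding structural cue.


Method: separation of variables — separating collects all p-dependence with the derivative and leaves all ζ-dependence opposite: variables separate. An exactness check succeeds on this form as well — separation and the potential function arrive at the same answer, separation more directly.


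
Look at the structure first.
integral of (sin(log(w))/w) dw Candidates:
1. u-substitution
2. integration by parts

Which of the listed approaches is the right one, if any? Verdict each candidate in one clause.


Best approach: u-substitution — read it as f(log(w)) times a constant multiple of d(log(w)): one substitution, u = log(w), finishes it.
- u-substitution: yes — fits the structure here.
- integration by parts: no split into a nonconstant polynomial times one of the standard kernels — exp, sine, or cosine of a linear argument, or a logarithm — applies here.


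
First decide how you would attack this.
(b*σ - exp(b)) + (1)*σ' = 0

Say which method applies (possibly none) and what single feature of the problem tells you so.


Best approach: a linear integrating factor — the unknown enters only to the first power against a nonzero forcing term — the integrating-factor template applies directly.


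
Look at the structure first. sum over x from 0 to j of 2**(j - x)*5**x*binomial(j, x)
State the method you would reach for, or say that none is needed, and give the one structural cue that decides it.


Technique: the binomial theorem — binomial(j, x) weighting matched powers of 5 and 2 is the expanded form of (5 + 2)^j — fold it back up.


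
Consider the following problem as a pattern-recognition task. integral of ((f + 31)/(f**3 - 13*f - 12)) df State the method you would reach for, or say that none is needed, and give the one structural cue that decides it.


Verdict: partial fractions — a proper rational integrand whose denominator splits into simpler factors — decompose into partial fractions first.


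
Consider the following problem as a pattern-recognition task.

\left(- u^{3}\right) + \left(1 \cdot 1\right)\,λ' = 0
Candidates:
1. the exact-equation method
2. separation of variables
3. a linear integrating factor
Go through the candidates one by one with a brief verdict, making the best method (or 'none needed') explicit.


Method: no special technique — with λ absent the equation is not coupled at all: direct integration in u.
- the exact-equation method: no dependence on the unknown anywhere: exactness is a label without content here.
- separation of variables: any separation here is vacuous (nothing depends on the unknown); direct integration is the honest label.
- a linear integrating factor: the linear template holds only trivially here (the unknown is absent, so the coefficient is zero) — the method is not the natural label.


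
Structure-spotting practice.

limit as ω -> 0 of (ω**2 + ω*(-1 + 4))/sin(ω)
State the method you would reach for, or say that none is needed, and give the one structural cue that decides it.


Method: l'Hôpital's rule (0/0) — plug in 0: top and bottom both hit zero, so differentiate each and retry. Expanding numerator and denominator to first order gives the same value — the rule automates exactly that.


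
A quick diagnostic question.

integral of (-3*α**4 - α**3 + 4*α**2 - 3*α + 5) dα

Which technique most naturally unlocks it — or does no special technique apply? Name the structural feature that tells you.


Method: no special technique — the integrand is a sum of constant multiples of powers of α — integrate term by term.


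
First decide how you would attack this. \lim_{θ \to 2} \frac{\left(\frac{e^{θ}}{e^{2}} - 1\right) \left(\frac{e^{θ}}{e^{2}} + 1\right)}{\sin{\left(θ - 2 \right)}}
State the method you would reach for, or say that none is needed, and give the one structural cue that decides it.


Method: l'Hôpital's rule (0/0) — both numerator and denominator vanish at 2: the genuine 0/0 indeterminate that l'Hôpital exists for. One could equally expand both pieces locally and compare leading terms; the rule does that in one stroke.


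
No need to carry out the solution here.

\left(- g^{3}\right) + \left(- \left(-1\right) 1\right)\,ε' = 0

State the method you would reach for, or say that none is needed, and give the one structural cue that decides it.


Verdict: no special technique — solved for the derivative, no ε appears — this is antidifferentiation in g wearing ODE clothing.


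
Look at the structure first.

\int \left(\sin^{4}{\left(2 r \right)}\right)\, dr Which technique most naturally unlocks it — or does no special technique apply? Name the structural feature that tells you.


Diagnosis: a trigonometric identity — \sin^{4}{\left(2 r \right)} is an even power — the power-reduction identity rewrites it into first-degree cosines.


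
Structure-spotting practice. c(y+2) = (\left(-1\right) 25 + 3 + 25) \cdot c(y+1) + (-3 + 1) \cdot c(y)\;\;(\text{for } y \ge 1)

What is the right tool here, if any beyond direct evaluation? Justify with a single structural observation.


Best approach: the characteristic-root method — the recurrence treats every index alike (constant coefficients, no forcing) — precisely the regime where r^y trials close it.


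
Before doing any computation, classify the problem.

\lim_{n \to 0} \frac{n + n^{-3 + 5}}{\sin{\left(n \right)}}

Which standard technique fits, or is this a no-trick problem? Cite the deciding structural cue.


Verdict: l'Hôpital's rule (0/0) — plug in 0: top and bottom both hit zero, so differentiate each and retry. Known elementary limits would finish this too — the rule just bypasses the case analysis.


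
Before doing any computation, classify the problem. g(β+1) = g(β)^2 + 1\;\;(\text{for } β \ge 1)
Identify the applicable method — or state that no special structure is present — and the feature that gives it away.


Diagnosis: no special technique — this one you iterate or analyze qualitatively: the nonlinearity defeats linear solution methods.


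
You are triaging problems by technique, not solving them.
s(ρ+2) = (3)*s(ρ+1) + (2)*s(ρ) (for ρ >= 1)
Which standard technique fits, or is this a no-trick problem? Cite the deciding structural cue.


Best approach: the characteristic-root method — because shifting ρ leaves the equation's coefficients unchanged, exponential trials reduce it to algebra.


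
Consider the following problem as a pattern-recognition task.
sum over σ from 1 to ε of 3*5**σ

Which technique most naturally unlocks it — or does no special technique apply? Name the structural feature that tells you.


Method: the geometric series formula — term-over-term division gives 5 every time — index-free ratio, geometric sum formula applies.


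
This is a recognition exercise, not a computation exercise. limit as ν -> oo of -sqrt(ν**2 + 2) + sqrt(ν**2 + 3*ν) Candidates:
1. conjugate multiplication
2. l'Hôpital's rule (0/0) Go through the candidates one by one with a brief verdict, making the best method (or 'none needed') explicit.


Best approach: conjugate multiplication — infinity minus infinity with a radical in play — multiply by the conjugate so the divergences of sqrt(ν**2 + 3*ν) and sqrt(ν**2 + 2) annihilate.
- conjugate multiplication: applicable, and directly so.
- l'Hôpital's rule (0/0) — the expression is a difference driving to ∞ − ∞, not a 0/0 quotient — there is no ratio for the rule to differentiate.


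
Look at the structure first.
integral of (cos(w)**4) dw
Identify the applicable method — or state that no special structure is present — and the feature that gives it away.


Diagnosis: a trigonometric identity — apply power reduction to cos(w)**4; each application halves the trigonometric degree.


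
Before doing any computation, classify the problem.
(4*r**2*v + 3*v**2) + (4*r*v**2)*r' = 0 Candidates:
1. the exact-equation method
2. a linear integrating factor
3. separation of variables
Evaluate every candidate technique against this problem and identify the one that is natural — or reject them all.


Best approach: the exact-equation method — take the mixed partials of 4*r**2*v + 3*v**2 and 4*r*v**2: they are equal, which certifies an exact differential.
- the exact-equation method: applies; the problem has the shape this method handles.
- a linear integrating factor — the unknown enters nonlinearly (through a power, a denominator, or a transcendental function), which the linear integrating-factor recipe cannot absorb as-is — any repair would come from a preliminary substitution, not the factor.
- separation of variables: the two dependences do not factor apart.


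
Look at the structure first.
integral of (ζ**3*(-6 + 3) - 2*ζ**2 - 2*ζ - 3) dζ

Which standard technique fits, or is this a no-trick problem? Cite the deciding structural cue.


Verdict: no special technique — scan for structure and find none: constant multiples of powers of ζ, integrate directly.


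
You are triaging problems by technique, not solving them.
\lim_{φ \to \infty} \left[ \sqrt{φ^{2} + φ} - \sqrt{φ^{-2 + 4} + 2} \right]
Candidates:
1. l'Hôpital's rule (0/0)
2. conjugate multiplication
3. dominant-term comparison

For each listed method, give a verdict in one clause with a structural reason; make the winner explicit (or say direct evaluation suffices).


Method: conjugate multiplication — the ∞ − ∞ radical form is the exact trigger for the conjugate maneuver.
- l'Hôpital's rule (0/0) — the expression is a difference driving to ∞ − ∞, not a 0/0 quotient — there is no ratio for the rule to differentiate.
- conjugate multiplication: applies; the problem has the shape this method handles.
- dominant-term comparison — this limit is not decided by comparing leading-term growth at infinity.


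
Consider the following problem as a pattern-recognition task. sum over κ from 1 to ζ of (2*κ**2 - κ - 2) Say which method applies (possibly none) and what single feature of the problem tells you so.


Verdict: no special technique — this is bookkeeping, not technique: standard formulas for sums of constant-multiple powers of κ apply termwise.


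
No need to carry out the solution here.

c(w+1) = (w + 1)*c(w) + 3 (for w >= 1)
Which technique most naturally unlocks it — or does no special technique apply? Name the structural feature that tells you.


Verdict: a summation factor — the coefficient w + 1 drifts with the index, so no fixed root exists; normalizing by the cumulative product telescopes it.


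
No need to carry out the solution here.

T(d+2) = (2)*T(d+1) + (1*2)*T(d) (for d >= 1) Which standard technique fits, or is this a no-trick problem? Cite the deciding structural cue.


Diagnosis: the characteristic-root method — fixed numeric weights on consecutive terms and no forcing term added: the root method in its home territory.


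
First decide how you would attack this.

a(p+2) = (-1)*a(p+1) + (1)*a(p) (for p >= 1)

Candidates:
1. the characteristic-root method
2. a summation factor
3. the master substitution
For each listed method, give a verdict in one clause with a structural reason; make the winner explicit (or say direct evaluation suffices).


Method: the characteristic-root method — linear, homogeneous, constant coefficients: solutions of the form r^p exist — find the roots of the characteristic polynomial.
- the characteristic-root method: applies; the problem has the shape this method handles.
- a summation factor: a summation factor telescopes one-step recursions; this one carries higher-order memory.
- the master substitution — no fixed divisor shrinks the index between calls.


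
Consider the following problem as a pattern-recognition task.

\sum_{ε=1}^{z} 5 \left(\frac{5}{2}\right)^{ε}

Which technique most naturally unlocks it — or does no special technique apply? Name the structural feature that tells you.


Method: the geometric series formula — term-over-term division gives \frac{5}{2} every time — index-free ratio, geometric sum formula applies.


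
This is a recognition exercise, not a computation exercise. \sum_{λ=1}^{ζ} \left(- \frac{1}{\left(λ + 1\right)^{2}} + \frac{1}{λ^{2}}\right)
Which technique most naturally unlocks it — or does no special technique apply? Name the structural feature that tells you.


Diagnosis: telescoping — the summand is \frac{1}{λ^{2}} minus the same expression shifted by one, so consecutive terms cancel in pairs.


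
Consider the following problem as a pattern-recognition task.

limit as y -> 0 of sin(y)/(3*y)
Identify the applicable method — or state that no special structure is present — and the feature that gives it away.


Best approach: l'Hôpital's rule (0/0) — substituting 0 gives 0 over 0; differentiate top and bottom once and re-evaluate. The standard small-argument limits would also carry it; the rule is the systematic route.


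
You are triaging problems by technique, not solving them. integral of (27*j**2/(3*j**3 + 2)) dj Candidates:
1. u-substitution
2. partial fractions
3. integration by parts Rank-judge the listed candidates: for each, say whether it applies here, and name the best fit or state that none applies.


Verdict: u-substitution — read it as f(3*j**3 + 2) times a constant multiple of d(3*j**3 + 2): one substitution, u = 3*j**3 + 2, finishes it.
- u-substitution — yes — fits the structure here.
- partial fractions — proper and rational, yes, but the denominator has no factorization over the rationals to exploit.
- integration by parts — no split into a nonconstant polynomial times one of the standard kernels — exp, sine, or cosine of a linear argument, or a logarithm — applies here.


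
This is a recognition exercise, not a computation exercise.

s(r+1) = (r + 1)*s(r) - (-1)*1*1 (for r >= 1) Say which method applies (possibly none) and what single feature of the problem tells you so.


Technique: a summation factor — first-order linear but the coefficient r + 1 moves with the index — divide by the cumulative product and telescope.


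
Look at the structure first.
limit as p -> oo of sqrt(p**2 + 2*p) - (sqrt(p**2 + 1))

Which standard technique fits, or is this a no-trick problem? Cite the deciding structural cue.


Method: conjugate multiplication — the difference sqrt(p**2 + 2*p) - sqrt(p**2 + 1) is an ∞ − ∞ stalemate; its conjugate partner breaks the tie.


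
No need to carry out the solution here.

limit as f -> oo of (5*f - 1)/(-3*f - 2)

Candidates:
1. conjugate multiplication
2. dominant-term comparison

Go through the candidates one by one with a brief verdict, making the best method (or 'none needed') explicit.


Technique: dominant-term comparison — growth-rate triage: the leading powers of f decide the limit, everything else is noise.
- conjugate multiplication: the conjugate move applies to radical differences, which this is not.
- dominant-term comparison — a fit — the right tool for this form.


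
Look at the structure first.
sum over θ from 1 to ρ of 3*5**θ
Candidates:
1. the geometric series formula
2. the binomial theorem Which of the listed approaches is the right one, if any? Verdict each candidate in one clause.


Technique: the geometric series formula — check a ratio of consecutive terms: it is 5, independent of the index, so the geometric formula closes the sum.
- the geometric series formula: applicable, and directly so.
- the binomial theorem — no binomial coefficients pair with matched powers.


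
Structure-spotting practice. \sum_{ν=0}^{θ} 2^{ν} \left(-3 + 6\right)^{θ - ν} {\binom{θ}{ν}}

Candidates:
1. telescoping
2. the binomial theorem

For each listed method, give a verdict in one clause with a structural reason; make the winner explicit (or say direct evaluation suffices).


Method: the binomial theorem — terms weighting {\binom{θ}{ν}} against matched powers of 2 and (-3 + 6) reassemble into (2 + (-3 + 6))^θ by the binomial theorem.
- telescoping — writing out consecutive terms as given produces no pairwise cancellation.
- the binomial theorem: applies; the problem has the shape this method handles.


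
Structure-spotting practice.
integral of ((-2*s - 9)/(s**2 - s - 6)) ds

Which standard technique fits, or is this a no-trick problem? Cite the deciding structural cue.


Technique: partial fractions — break s**2 - s - 6 into its roots and the integral splits into logarithm-sized bites.


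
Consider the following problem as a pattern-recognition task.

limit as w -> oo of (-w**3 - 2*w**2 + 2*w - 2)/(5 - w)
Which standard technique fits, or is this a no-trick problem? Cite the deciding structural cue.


Best approach: dominant-term comparison — at large w only the top-degree terms survive; compare the leading terms and the limit falls out. As a single quotient, the ∞/∞ shape would yield to repeated differentiation as well — the growth comparison gets there in one look.


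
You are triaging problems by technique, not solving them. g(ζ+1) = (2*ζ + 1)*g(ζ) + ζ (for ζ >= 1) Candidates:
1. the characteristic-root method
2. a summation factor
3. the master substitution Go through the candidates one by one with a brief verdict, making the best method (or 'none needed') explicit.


Technique: a summation factor — first-order, linear, moving coefficient 2*ζ + 1: the discrete analogue of an integrating factor handles it.
- the characteristic-root method — the coefficients vary with the index, breaking the constant-coefficient structure the method needs.
- a summation factor: yes, a natural case for it.
- the master substitution: no fixed divisor shrinks the index between calls.


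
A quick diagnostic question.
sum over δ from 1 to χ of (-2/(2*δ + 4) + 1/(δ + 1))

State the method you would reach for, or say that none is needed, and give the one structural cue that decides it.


Best approach: telescoping — this sum is a zipper: each term contributes 1/(δ + 1) and removes the next index's value, which the following term puts back, closing term by term.


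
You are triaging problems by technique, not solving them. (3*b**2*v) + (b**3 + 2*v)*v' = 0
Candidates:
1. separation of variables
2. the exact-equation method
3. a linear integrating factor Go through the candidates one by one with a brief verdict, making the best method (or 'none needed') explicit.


Verdict: the exact-equation method — d/dv of 3*b**2*v equals d/db of b**3 + 2*v: the form is a total differential of one potential — integrate it exactly.
- separation of variables — no division isolates the independent variable from the unknown.
- the exact-equation method: applicable, and directly so.
- a linear integrating factor — a nonlinear term in the unknown puts this outside the integrating-factor template.


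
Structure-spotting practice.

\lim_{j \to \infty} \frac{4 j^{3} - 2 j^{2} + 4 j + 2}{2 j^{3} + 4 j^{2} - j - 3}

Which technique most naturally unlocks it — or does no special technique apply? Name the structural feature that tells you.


Technique: dominant-term comparison — growth-rate triage: the leading powers of j decide the limit, everything else is noise. Viewed as a single quotient this is an ∞/∞ form — an at-infinity application of l'Hôpital's rule would also resolve it; comparing leading growth reads the answer without differentiating.


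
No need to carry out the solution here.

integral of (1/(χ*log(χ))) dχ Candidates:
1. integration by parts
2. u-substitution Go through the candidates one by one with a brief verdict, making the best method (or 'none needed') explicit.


Verdict: u-substitution — collected, the integrand has one factor that is, up to a constant, the derivative of an inner expression the rest depends on — substitute for that inner expression.
- integration by parts: there is no nonconstant-polynomial-times-kernel split with an exp, sine, cosine (degree-1 argument), or logarithm partner.
- u-substitution: a fit — the right tool for this form.


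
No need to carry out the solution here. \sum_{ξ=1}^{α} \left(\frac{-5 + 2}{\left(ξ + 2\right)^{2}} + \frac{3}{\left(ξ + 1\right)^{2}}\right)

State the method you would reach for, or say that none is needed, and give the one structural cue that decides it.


Method: telescoping — the summand is \frac{3}{\left(ξ + 1\right)^{2}} minus the same expression shifted by one, so consecutive terms cancel in pairs.


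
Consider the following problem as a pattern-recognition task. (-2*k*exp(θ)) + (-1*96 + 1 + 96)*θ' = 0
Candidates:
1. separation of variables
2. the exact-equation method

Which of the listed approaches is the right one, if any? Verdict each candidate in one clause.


Best approach: separation of variables — all dependence on the two variables factors apart, the defining separable shape.
- separation of variables — applicable, and directly so.
- the exact-equation method: exactness fails on the nose — the mixed partials do not match.


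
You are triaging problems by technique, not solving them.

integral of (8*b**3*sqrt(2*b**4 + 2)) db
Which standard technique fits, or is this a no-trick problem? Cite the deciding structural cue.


Best approach: u-substitution — gathered as a product, the integrand carries the factor 8*b**3 — up to a constant, the derivative of the inner expression 2*b**4 + 2 — so u = 2*b**4 + 2 collapses the integral.


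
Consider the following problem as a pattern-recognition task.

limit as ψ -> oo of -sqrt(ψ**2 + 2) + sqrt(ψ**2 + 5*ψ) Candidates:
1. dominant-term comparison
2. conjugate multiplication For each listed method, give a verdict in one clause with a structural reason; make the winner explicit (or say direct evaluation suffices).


Diagnosis: conjugate multiplication — sqrt(ψ**2 + 5*ψ) and sqrt(ψ**2 + 2) both blow up, but their difference is tame once the conjugate rationalizes it.
- dominant-term comparison: this limit is not decided by comparing leading-term growth at infinity.
- conjugate multiplication — applies; the problem has the shape this method handles.


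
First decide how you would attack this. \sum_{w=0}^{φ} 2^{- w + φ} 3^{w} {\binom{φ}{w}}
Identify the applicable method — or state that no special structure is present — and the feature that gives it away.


Verdict: the binomial theorem — the binomial coefficients weight matched powers of 3 and 2, which is exactly the expansion of a binomial power.


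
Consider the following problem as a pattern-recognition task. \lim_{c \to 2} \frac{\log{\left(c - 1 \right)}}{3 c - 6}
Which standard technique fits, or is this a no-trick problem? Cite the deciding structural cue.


Method: l'Hôpital's rule (0/0) — substituting 2 gives 0 over 0; differentiate top and bottom once and re-evaluate. A first-order expansion at the point is an equally standard path; the rule packages it.


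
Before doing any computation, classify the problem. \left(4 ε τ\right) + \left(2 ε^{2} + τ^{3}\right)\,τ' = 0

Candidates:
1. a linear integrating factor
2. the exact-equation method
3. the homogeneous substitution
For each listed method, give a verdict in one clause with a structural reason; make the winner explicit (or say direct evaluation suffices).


Best approach: the exact-equation method — the cross partial derivatives of 4 ε τ and 2 ε^{2} + τ^{3} agree, so the left side is the total differential of one potential in ε and τ.
- a linear integrating factor — a nonlinear term in the unknown puts this outside the integrating-factor template.
- the exact-equation method — a fit — the right tool for this form.
- the homogeneous substitution: the ratio of the variables does not determine the slope.


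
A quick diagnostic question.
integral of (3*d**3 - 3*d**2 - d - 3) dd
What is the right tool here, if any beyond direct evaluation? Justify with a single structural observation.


Method: no special technique — scan for structure and find none: constant multiples of powers of d, integrate directly.


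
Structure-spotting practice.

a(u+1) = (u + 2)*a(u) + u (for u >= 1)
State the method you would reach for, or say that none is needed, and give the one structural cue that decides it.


Method: a summation factor — one-term recursion with variable weight u + 2 is solved by product normalization, not by root-finding.


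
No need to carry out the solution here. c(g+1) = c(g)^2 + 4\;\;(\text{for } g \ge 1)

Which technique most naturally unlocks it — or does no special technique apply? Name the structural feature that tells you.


Diagnosis: no special technique — a nonlinear dependence on earlier terms breaks linearity, and with it every superposition-based closed form.


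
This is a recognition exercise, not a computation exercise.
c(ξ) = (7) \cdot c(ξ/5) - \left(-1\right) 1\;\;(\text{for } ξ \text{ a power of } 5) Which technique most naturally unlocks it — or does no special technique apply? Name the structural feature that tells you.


Best approach: the master substitution — treat m = log base 5 of ξ as the new clock: one recursion step advances m by one while ξ scales by 5.


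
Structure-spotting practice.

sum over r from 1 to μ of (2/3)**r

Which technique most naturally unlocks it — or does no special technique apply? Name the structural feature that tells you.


Best approach: the geometric series formula — check a ratio of consecutive terms: it is 2/3, independent of the index, so the geometric formula closes the sum.


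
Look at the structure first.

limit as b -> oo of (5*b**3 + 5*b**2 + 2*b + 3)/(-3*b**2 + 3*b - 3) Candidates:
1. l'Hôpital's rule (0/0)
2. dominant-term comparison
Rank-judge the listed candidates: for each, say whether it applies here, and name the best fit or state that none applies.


Method: dominant-term comparison — divide through by the highest power of b; every lower-order term dies and the dominant terms decide the limit.
- l'Hôpital's rule (0/0) — no 0/0 form appears: written as one quotient, top and bottom both grow without bound, and the ratio is decided by their leading terms.
- dominant-term comparison — yes, a natural case for it.


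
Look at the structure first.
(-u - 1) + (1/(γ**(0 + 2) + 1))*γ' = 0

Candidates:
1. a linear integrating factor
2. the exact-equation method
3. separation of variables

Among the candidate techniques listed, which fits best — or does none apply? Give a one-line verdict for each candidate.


Best approach: separation of variables — solved for the derivative, the right side splits multiplicatively into a function of each variable alone — divide and integrate each side.
- a linear integrating factor: the unknown enters nonlinearly (through a power, a denominator, or a transcendental function), which the linear integrating-factor recipe cannot absorb as-is — any repair would come from a preliminary substitution, not the factor.
- the exact-equation method: with no real cross-dependence between the variables, the exact-equation machinery is a detour rather than the natural reading.
- separation of variables: yes, a natural case for it.


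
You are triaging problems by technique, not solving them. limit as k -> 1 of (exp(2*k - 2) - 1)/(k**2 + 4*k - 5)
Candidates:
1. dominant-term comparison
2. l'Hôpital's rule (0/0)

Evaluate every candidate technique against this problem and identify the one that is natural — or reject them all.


Best approach: l'Hôpital's rule (0/0) — plug in 1: top and bottom both hit zero, so differentiate each and retry. A first-order expansion at the point is an equally standard path; the rule packages it.
- dominant-term comparison — no ranking of term growth rates resolves the limit here.
- l'Hôpital's rule (0/0): yes, a natural case for it.


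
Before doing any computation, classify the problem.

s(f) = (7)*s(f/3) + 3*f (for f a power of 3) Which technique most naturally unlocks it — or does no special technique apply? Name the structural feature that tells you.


Best approach: the master substitution — the argument f/3 divides the index by 3; the standard f = 3^m substitution converts it to a constant-shift recurrence.


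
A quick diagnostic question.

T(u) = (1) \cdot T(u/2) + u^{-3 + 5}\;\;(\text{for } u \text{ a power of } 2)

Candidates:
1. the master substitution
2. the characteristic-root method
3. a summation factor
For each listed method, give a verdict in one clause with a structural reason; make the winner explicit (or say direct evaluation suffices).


Verdict: the master substitution — treat m = log base 2 of u as the new clock: one recursion step advances m by one while u scales by 2.
- the master substitution — applies; the problem has the shape this method handles.
- the characteristic-root method: the recursion divides its index rather than shifting it — outside the constant-shift family the root method covers.
- a summation factor — a divided-index call is outside the fixed-shift first-order family a summation factor normalizes.


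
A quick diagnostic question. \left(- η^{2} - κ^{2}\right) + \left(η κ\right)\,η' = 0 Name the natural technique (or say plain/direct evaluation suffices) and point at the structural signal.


Best approach: the homogeneous substitution — scaling κ and η together leaves the slope fixed — it depends only on η/κ, so substitute the ratio. A Bernoulli rewrite works here as the equation stands — the homogeneous substitution is the more immediate reading.


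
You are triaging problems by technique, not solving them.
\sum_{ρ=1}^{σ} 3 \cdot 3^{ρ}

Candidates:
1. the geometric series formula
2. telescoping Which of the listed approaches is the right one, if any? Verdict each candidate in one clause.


Verdict: the geometric series formula — each summand is the previous one scaled by 3; that constant multiplier is itself the geometric structure.
- the geometric series formula — applicable, and directly so.
- telescoping: the summand is not presented as a shifted difference — a telescoping rewrite may exist, but the displayed structure does not offer one.


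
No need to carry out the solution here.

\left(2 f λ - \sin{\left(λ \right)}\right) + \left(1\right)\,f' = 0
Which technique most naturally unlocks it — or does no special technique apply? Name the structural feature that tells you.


Method: a linear integrating factor — linear in the unknown with genuine forcing: multiply through by the exponential of the integrated coefficient and the left side closes into one derivative.


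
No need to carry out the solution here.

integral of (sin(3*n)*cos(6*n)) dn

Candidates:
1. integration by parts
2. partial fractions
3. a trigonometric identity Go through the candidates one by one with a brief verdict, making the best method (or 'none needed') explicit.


Diagnosis: a trigonometric identity — mixed-frequency products such as sin(3*n)*cos(6*n) are designed for the product-to-sum formula.
- integration by parts: not the natural route: no polynomial-kernel product appears — a recursive parts reduction of the trigonometric product exists, but the identity rewrite is direct.
- partial fractions — the expression is not a ratio of polynomials that decomposes further.
- a trigonometric identity: applies; the problem has the shape this method handles.


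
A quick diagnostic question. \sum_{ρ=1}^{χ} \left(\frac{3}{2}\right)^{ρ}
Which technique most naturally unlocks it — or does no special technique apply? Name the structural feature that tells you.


Verdict: the geometric series formula — each term is \frac{3}{2} times the previous one, so the geometric-series formula applies directly.


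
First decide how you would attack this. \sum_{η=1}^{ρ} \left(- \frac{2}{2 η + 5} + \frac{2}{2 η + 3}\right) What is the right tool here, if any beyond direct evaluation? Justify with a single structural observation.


Verdict: telescoping — write out three consecutive terms and watch the interior cancel: the advanced copy one term subtracts reappears as the very next term's leading piece, pair after pair.


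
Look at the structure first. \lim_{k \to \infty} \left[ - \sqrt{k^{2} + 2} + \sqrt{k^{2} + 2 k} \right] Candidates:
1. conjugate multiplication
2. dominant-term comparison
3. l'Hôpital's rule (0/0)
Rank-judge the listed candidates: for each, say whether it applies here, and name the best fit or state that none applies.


Best approach: conjugate multiplication — neither \sqrt{k^{2} + 2 k} nor \sqrt{k^{2} + 2} converges alone, so rewrite their difference as a conjugate-rationalized quotient first.
- conjugate multiplication — yes — fits the structure here.
- dominant-term comparison — leading-power comparison does not apply to this form.
- l'Hôpital's rule (0/0) — substitution produces ∞ − ∞ rather than a vanishing quotient; the rule needs a 0/0 ratio to act on.


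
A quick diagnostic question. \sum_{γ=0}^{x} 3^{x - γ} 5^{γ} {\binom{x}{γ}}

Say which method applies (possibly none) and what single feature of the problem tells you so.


Technique: the binomial theorem — {\binom{x}{γ}} weighting matched powers of 5 and 3 is the expanded form of (5 + 3)^x — fold it back up.


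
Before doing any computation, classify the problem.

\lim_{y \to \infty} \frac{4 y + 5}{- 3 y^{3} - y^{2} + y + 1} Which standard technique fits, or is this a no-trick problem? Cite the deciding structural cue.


Best approach: dominant-term comparison — at large y only the top-degree terms survive; compare the leading terms and the limit falls out. l'Hôpital's at-infinity variant applies to the expression viewed as a single quotient; the leading-term comparison is the direct route.


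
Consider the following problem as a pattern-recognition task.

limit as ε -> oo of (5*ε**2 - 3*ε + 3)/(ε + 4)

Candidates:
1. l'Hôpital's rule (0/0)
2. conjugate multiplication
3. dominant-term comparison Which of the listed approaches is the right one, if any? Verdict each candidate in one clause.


Method: dominant-term comparison — growth-rate triage: the leading powers of ε decide the limit, everything else is noise.
- l'Hôpital's rule (0/0): no 0/0 form appears: written as one quotient, top and bottom both grow without bound, and the ratio is decided by their leading terms.
- conjugate multiplication: the conjugate move applies to radical differences, which this is not.
- dominant-term comparison — applies; the problem has the shape this method handles.


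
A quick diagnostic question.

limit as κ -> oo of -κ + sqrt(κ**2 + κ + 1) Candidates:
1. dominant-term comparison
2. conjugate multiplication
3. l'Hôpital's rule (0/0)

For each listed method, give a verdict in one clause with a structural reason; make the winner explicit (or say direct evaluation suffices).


Method: conjugate multiplication — divergence minus divergence hides a finite answer — expose it by pairing sqrt(κ**2 + κ + 1) - κ with its conjugate.
- dominant-term comparison: this limit is not decided by comparing leading-term growth at infinity.
- conjugate multiplication: yes — fits the structure here.
- l'Hôpital's rule (0/0): substitution produces ∞ − ∞ rather than a vanishing quotient; the rule needs a 0/0 ratio to act on.


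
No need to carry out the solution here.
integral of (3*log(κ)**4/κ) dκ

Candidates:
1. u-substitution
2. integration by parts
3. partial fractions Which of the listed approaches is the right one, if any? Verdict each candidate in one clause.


Method: u-substitution — collected, the integrand has one factor that is, up to a constant, the derivative of an inner expression the rest depends on — substitute for that inner expression.
- u-substitution — a fit — the right tool for this form.
- integration by parts — the integrand does not split as a nonconstant polynomial times an exp, sine, cosine of a linear argument, or logarithm — no polynomial-kernel parts product to differentiate one side of.
- partial fractions: there is no rational-function structure to decompose.


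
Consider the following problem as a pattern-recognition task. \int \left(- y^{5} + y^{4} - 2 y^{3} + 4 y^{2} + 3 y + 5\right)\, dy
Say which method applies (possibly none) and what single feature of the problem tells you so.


Verdict: no special technique — every term is a constant multiple of a power of y; term-wise power-rule integration needs no preliminary transformation.


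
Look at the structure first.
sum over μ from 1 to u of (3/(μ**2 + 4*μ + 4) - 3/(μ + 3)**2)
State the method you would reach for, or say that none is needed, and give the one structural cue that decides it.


Verdict: telescoping — this sum is a zipper: each term contributes 3/(μ**2 + 4*μ + 4) and removes the next index's value, which the following term puts back, closing term by term.


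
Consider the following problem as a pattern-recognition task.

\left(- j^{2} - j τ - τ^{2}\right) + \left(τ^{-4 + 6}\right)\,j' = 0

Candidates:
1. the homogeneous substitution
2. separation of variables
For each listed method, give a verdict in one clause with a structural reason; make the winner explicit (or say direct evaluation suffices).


Method: the homogeneous substitution — the slope's numerator and denominator have matching total degree, so it depends only on j/τ and the ratio substitution collapses it.
- the homogeneous substitution — yes — fits the structure here.
- separation of variables — the two dependences do not factor apart.


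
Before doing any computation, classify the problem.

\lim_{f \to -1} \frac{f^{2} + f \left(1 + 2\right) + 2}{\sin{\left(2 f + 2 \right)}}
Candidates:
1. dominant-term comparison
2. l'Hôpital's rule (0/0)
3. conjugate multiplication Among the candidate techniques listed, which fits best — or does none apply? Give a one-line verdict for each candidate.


Technique: l'Hôpital's rule (0/0) — substituting -1 gives 0 over 0; differentiate top and bottom once and re-evaluate. A first-order expansion at the point is an equally standard path; the rule packages it.
- dominant-term comparison — no ranking of term growth rates resolves the limit here.
- l'Hôpital's rule (0/0): applies; the problem has the shape this method handles.
- conjugate multiplication: rationalization has no target — no divergent radical difference appears.


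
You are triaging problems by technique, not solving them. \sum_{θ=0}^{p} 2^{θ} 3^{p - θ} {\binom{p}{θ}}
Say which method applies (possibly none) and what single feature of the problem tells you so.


Diagnosis: the binomial theorem — the summand is term θ of a binomial expansion in 2 and 3; the whole sum is a single power.
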